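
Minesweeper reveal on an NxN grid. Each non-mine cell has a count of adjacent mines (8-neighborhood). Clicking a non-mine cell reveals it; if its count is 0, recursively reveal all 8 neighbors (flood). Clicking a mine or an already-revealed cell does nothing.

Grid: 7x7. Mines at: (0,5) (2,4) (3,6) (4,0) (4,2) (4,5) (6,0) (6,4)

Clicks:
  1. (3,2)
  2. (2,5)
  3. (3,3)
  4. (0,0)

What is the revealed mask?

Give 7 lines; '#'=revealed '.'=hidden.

Click 1 (3,2) count=1: revealed 1 new [(3,2)] -> total=1
Click 2 (2,5) count=2: revealed 1 new [(2,5)] -> total=2
Click 3 (3,3) count=2: revealed 1 new [(3,3)] -> total=3
Click 4 (0,0) count=0: revealed 16 new [(0,0) (0,1) (0,2) (0,3) (0,4) (1,0) (1,1) (1,2) (1,3) (1,4) (2,0) (2,1) (2,2) (2,3) (3,0) (3,1)] -> total=19

Answer: #####..
#####..
####.#.
####...
.......
.......
.......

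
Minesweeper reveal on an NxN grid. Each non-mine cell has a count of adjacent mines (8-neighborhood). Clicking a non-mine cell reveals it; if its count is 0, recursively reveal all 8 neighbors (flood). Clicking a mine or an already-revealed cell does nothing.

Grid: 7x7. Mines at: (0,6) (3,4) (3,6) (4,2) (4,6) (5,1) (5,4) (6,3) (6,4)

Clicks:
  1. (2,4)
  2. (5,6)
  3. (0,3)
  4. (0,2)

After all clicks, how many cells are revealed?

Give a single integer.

Answer: 25

Derivation:
Click 1 (2,4) count=1: revealed 1 new [(2,4)] -> total=1
Click 2 (5,6) count=1: revealed 1 new [(5,6)] -> total=2
Click 3 (0,3) count=0: revealed 23 new [(0,0) (0,1) (0,2) (0,3) (0,4) (0,5) (1,0) (1,1) (1,2) (1,3) (1,4) (1,5) (2,0) (2,1) (2,2) (2,3) (2,5) (3,0) (3,1) (3,2) (3,3) (4,0) (4,1)] -> total=25
Click 4 (0,2) count=0: revealed 0 new [(none)] -> total=25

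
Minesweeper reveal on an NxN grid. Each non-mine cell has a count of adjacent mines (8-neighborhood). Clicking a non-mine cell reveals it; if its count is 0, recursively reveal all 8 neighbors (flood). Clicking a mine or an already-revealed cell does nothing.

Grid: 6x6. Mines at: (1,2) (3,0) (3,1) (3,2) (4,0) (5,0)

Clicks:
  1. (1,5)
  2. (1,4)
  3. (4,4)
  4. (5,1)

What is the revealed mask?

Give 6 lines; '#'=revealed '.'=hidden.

Answer: ...###
...###
...###
...###
.#####
.#####

Derivation:
Click 1 (1,5) count=0: revealed 22 new [(0,3) (0,4) (0,5) (1,3) (1,4) (1,5) (2,3) (2,4) (2,5) (3,3) (3,4) (3,5) (4,1) (4,2) (4,3) (4,4) (4,5) (5,1) (5,2) (5,3) (5,4) (5,5)] -> total=22
Click 2 (1,4) count=0: revealed 0 new [(none)] -> total=22
Click 3 (4,4) count=0: revealed 0 new [(none)] -> total=22
Click 4 (5,1) count=2: revealed 0 new [(none)] -> total=22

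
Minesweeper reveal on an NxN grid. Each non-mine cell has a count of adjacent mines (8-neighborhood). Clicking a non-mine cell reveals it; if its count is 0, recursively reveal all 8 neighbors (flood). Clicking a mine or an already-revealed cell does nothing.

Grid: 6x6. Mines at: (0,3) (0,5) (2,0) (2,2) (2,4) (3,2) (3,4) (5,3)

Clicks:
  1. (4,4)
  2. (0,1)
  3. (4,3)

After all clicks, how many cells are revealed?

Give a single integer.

Click 1 (4,4) count=2: revealed 1 new [(4,4)] -> total=1
Click 2 (0,1) count=0: revealed 6 new [(0,0) (0,1) (0,2) (1,0) (1,1) (1,2)] -> total=7
Click 3 (4,3) count=3: revealed 1 new [(4,3)] -> total=8

Answer: 8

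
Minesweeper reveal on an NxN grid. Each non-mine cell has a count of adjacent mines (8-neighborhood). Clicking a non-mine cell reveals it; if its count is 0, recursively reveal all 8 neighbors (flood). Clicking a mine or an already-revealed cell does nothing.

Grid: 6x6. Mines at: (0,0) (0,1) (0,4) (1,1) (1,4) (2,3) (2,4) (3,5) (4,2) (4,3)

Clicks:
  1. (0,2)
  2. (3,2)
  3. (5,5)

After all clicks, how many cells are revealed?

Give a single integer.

Click 1 (0,2) count=2: revealed 1 new [(0,2)] -> total=1
Click 2 (3,2) count=3: revealed 1 new [(3,2)] -> total=2
Click 3 (5,5) count=0: revealed 4 new [(4,4) (4,5) (5,4) (5,5)] -> total=6

Answer: 6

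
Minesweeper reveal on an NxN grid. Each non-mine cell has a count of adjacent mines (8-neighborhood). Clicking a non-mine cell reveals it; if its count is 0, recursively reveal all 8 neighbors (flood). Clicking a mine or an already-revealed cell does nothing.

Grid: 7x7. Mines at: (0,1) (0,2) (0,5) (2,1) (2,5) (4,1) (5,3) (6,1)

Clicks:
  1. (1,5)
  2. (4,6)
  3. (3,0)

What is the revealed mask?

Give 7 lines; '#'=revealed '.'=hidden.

Click 1 (1,5) count=2: revealed 1 new [(1,5)] -> total=1
Click 2 (4,6) count=0: revealed 12 new [(3,4) (3,5) (3,6) (4,4) (4,5) (4,6) (5,4) (5,5) (5,6) (6,4) (6,5) (6,6)] -> total=13
Click 3 (3,0) count=2: revealed 1 new [(3,0)] -> total=14

Answer: .......
.....#.
.......
#...###
....###
....###
....###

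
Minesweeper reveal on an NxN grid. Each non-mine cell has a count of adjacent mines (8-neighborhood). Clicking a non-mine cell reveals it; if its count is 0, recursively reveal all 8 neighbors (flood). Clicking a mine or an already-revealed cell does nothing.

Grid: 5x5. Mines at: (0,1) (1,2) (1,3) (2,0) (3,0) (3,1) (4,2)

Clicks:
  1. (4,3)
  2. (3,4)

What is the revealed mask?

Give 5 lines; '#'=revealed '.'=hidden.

Answer: .....
.....
...##
...##
...##

Derivation:
Click 1 (4,3) count=1: revealed 1 new [(4,3)] -> total=1
Click 2 (3,4) count=0: revealed 5 new [(2,3) (2,4) (3,3) (3,4) (4,4)] -> total=6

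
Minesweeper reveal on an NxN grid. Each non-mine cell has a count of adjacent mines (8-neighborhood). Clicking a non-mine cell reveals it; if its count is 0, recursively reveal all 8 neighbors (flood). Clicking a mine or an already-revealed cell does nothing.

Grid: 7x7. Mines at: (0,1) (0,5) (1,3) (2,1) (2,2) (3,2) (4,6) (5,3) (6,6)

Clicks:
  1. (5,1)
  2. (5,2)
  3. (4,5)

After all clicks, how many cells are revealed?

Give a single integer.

Answer: 12

Derivation:
Click 1 (5,1) count=0: revealed 11 new [(3,0) (3,1) (4,0) (4,1) (4,2) (5,0) (5,1) (5,2) (6,0) (6,1) (6,2)] -> total=11
Click 2 (5,2) count=1: revealed 0 new [(none)] -> total=11
Click 3 (4,5) count=1: revealed 1 new [(4,5)] -> total=12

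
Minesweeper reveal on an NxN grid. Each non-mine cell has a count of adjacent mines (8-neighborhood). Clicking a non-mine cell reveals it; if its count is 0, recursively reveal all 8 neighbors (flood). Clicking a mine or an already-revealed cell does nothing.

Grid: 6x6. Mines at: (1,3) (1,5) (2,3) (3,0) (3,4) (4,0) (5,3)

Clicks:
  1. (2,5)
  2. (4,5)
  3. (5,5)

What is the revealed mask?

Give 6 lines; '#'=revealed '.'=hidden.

Click 1 (2,5) count=2: revealed 1 new [(2,5)] -> total=1
Click 2 (4,5) count=1: revealed 1 new [(4,5)] -> total=2
Click 3 (5,5) count=0: revealed 3 new [(4,4) (5,4) (5,5)] -> total=5

Answer: ......
......
.....#
......
....##
....##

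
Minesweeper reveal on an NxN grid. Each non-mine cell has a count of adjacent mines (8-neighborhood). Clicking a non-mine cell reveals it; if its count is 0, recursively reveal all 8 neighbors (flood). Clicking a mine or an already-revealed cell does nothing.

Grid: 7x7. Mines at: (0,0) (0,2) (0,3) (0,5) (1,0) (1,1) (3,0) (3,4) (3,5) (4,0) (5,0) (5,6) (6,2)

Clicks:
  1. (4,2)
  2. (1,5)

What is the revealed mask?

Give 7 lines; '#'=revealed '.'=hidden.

Answer: .......
.....#.
.###...
.###...
.###...
.###...
.......

Derivation:
Click 1 (4,2) count=0: revealed 12 new [(2,1) (2,2) (2,3) (3,1) (3,2) (3,3) (4,1) (4,2) (4,3) (5,1) (5,2) (5,3)] -> total=12
Click 2 (1,5) count=1: revealed 1 new [(1,5)] -> total=13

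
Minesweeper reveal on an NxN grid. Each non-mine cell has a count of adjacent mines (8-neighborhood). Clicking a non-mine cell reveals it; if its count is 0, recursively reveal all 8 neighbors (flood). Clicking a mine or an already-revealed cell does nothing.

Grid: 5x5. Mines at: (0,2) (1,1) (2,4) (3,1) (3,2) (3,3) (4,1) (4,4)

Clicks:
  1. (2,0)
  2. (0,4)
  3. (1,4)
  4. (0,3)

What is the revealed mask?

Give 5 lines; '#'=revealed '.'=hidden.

Answer: ...##
...##
#....
.....
.....

Derivation:
Click 1 (2,0) count=2: revealed 1 new [(2,0)] -> total=1
Click 2 (0,4) count=0: revealed 4 new [(0,3) (0,4) (1,3) (1,4)] -> total=5
Click 3 (1,4) count=1: revealed 0 new [(none)] -> total=5
Click 4 (0,3) count=1: revealed 0 new [(none)] -> total=5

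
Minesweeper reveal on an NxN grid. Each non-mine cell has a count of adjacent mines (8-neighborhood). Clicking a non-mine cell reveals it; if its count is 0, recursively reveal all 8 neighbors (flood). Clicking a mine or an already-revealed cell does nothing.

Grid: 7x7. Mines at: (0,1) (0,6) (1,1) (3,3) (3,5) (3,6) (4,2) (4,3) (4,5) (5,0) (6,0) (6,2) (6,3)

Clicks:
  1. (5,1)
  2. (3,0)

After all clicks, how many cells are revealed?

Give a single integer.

Answer: 7

Derivation:
Click 1 (5,1) count=4: revealed 1 new [(5,1)] -> total=1
Click 2 (3,0) count=0: revealed 6 new [(2,0) (2,1) (3,0) (3,1) (4,0) (4,1)] -> total=7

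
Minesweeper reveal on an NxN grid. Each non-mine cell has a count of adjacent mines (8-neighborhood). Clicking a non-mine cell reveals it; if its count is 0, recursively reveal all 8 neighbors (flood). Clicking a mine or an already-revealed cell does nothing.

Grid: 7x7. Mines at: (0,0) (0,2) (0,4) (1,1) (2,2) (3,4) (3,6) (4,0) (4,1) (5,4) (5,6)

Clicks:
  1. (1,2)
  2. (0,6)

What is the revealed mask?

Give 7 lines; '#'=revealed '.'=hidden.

Click 1 (1,2) count=3: revealed 1 new [(1,2)] -> total=1
Click 2 (0,6) count=0: revealed 6 new [(0,5) (0,6) (1,5) (1,6) (2,5) (2,6)] -> total=7

Answer: .....##
..#..##
.....##
.......
.......
.......
.......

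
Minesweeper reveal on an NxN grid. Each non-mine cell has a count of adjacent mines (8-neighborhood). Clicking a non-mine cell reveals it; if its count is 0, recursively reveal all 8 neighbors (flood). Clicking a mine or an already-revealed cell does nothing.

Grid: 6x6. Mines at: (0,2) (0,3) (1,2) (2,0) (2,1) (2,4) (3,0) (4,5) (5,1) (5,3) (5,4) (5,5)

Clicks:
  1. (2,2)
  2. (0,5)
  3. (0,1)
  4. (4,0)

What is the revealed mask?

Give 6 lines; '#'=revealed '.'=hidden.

Click 1 (2,2) count=2: revealed 1 new [(2,2)] -> total=1
Click 2 (0,5) count=0: revealed 4 new [(0,4) (0,5) (1,4) (1,5)] -> total=5
Click 3 (0,1) count=2: revealed 1 new [(0,1)] -> total=6
Click 4 (4,0) count=2: revealed 1 new [(4,0)] -> total=7

Answer: .#..##
....##
..#...
......
#.....
......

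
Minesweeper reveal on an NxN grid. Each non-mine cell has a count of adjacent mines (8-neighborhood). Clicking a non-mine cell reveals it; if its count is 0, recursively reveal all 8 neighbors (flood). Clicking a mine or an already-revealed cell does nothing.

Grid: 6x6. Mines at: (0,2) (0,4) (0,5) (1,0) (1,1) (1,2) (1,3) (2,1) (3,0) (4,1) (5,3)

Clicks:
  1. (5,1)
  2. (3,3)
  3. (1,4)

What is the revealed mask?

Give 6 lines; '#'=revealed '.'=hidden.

Answer: ......
....##
..####
..####
..####
.#..##

Derivation:
Click 1 (5,1) count=1: revealed 1 new [(5,1)] -> total=1
Click 2 (3,3) count=0: revealed 16 new [(1,4) (1,5) (2,2) (2,3) (2,4) (2,5) (3,2) (3,3) (3,4) (3,5) (4,2) (4,3) (4,4) (4,5) (5,4) (5,5)] -> total=17
Click 3 (1,4) count=3: revealed 0 new [(none)] -> total=17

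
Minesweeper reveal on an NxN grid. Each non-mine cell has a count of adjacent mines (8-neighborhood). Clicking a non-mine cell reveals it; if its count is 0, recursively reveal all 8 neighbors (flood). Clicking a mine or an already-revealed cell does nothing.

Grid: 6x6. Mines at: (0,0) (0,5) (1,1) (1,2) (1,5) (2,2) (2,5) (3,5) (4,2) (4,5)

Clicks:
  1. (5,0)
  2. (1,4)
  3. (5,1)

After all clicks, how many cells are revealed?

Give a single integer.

Answer: 9

Derivation:
Click 1 (5,0) count=0: revealed 8 new [(2,0) (2,1) (3,0) (3,1) (4,0) (4,1) (5,0) (5,1)] -> total=8
Click 2 (1,4) count=3: revealed 1 new [(1,4)] -> total=9
Click 3 (5,1) count=1: revealed 0 new [(none)] -> total=9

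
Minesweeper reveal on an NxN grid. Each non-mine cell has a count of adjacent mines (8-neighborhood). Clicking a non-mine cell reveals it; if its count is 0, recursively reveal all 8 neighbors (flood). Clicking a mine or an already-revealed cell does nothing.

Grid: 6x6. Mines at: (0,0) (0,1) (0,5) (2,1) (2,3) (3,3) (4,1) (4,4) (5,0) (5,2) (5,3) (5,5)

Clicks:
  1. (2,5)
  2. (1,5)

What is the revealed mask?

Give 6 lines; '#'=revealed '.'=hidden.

Click 1 (2,5) count=0: revealed 6 new [(1,4) (1,5) (2,4) (2,5) (3,4) (3,5)] -> total=6
Click 2 (1,5) count=1: revealed 0 new [(none)] -> total=6

Answer: ......
....##
....##
....##
......
......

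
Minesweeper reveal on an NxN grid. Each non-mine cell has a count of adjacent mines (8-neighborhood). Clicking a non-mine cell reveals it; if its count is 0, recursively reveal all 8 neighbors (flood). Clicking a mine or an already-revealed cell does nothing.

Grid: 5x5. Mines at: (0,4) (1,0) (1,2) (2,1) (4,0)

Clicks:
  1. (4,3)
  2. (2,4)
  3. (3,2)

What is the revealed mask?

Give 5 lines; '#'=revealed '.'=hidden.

Answer: .....
...##
..###
.####
.####

Derivation:
Click 1 (4,3) count=0: revealed 13 new [(1,3) (1,4) (2,2) (2,3) (2,4) (3,1) (3,2) (3,3) (3,4) (4,1) (4,2) (4,3) (4,4)] -> total=13
Click 2 (2,4) count=0: revealed 0 new [(none)] -> total=13
Click 3 (3,2) count=1: revealed 0 new [(none)] -> total=13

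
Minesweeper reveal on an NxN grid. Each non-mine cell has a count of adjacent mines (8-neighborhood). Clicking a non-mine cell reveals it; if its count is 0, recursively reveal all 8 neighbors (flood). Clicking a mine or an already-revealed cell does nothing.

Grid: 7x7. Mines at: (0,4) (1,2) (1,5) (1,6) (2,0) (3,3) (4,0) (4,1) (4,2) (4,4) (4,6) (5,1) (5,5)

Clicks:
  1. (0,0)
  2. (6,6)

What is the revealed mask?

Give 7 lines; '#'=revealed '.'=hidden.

Click 1 (0,0) count=0: revealed 4 new [(0,0) (0,1) (1,0) (1,1)] -> total=4
Click 2 (6,6) count=1: revealed 1 new [(6,6)] -> total=5

Answer: ##.....
##.....
.......
.......
.......
.......
......#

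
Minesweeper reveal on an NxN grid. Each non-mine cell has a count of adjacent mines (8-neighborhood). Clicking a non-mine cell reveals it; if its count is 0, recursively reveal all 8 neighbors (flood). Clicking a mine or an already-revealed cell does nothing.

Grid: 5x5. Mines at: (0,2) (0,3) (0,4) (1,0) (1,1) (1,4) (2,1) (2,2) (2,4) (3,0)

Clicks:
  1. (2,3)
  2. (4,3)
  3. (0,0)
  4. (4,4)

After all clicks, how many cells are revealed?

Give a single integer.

Answer: 10

Derivation:
Click 1 (2,3) count=3: revealed 1 new [(2,3)] -> total=1
Click 2 (4,3) count=0: revealed 8 new [(3,1) (3,2) (3,3) (3,4) (4,1) (4,2) (4,3) (4,4)] -> total=9
Click 3 (0,0) count=2: revealed 1 new [(0,0)] -> total=10
Click 4 (4,4) count=0: revealed 0 new [(none)] -> total=10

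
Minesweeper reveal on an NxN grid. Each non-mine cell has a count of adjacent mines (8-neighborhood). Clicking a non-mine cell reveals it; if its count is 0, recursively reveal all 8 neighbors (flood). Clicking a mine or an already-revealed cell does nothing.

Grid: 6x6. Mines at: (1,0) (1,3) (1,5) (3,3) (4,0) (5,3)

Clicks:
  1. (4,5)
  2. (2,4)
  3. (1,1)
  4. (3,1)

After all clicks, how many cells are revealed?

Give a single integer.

Answer: 10

Derivation:
Click 1 (4,5) count=0: revealed 8 new [(2,4) (2,5) (3,4) (3,5) (4,4) (4,5) (5,4) (5,5)] -> total=8
Click 2 (2,4) count=3: revealed 0 new [(none)] -> total=8
Click 3 (1,1) count=1: revealed 1 new [(1,1)] -> total=9
Click 4 (3,1) count=1: revealed 1 new [(3,1)] -> total=10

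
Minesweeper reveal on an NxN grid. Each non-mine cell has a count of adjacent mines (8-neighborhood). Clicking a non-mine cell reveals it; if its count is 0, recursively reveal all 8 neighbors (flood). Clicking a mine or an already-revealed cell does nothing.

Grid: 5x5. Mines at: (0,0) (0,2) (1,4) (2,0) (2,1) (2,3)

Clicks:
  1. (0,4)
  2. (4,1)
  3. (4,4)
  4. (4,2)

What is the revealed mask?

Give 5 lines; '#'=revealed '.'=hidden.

Click 1 (0,4) count=1: revealed 1 new [(0,4)] -> total=1
Click 2 (4,1) count=0: revealed 10 new [(3,0) (3,1) (3,2) (3,3) (3,4) (4,0) (4,1) (4,2) (4,3) (4,4)] -> total=11
Click 3 (4,4) count=0: revealed 0 new [(none)] -> total=11
Click 4 (4,2) count=0: revealed 0 new [(none)] -> total=11

Answer: ....#
.....
.....
#####
#####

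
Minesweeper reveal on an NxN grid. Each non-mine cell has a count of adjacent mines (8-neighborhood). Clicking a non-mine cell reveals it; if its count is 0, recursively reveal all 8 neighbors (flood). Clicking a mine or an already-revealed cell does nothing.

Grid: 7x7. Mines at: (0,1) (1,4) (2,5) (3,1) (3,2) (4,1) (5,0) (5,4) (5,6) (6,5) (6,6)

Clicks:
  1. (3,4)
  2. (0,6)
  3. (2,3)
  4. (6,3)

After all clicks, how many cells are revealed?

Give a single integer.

Click 1 (3,4) count=1: revealed 1 new [(3,4)] -> total=1
Click 2 (0,6) count=0: revealed 4 new [(0,5) (0,6) (1,5) (1,6)] -> total=5
Click 3 (2,3) count=2: revealed 1 new [(2,3)] -> total=6
Click 4 (6,3) count=1: revealed 1 new [(6,3)] -> total=7

Answer: 7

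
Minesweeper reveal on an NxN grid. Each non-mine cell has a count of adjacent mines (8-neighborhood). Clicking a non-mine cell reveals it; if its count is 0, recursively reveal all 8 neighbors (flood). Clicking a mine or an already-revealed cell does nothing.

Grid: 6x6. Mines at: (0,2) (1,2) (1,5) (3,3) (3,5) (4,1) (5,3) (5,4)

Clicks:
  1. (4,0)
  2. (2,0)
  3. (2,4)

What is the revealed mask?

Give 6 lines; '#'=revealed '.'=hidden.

Click 1 (4,0) count=1: revealed 1 new [(4,0)] -> total=1
Click 2 (2,0) count=0: revealed 8 new [(0,0) (0,1) (1,0) (1,1) (2,0) (2,1) (3,0) (3,1)] -> total=9
Click 3 (2,4) count=3: revealed 1 new [(2,4)] -> total=10

Answer: ##....
##....
##..#.
##....
#.....
......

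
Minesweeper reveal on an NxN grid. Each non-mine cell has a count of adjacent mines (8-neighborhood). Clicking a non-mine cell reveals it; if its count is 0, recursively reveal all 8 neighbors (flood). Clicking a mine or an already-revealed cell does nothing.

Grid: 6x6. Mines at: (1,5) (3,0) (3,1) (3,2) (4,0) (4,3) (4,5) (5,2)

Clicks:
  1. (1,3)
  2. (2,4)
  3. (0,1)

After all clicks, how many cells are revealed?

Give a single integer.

Click 1 (1,3) count=0: revealed 15 new [(0,0) (0,1) (0,2) (0,3) (0,4) (1,0) (1,1) (1,2) (1,3) (1,4) (2,0) (2,1) (2,2) (2,3) (2,4)] -> total=15
Click 2 (2,4) count=1: revealed 0 new [(none)] -> total=15
Click 3 (0,1) count=0: revealed 0 new [(none)] -> total=15

Answer: 15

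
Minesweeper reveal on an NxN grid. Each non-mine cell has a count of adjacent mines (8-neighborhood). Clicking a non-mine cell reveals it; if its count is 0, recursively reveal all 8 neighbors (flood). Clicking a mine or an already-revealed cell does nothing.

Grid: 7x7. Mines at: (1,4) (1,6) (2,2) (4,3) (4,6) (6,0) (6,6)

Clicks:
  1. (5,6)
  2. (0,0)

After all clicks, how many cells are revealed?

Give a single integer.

Answer: 20

Derivation:
Click 1 (5,6) count=2: revealed 1 new [(5,6)] -> total=1
Click 2 (0,0) count=0: revealed 19 new [(0,0) (0,1) (0,2) (0,3) (1,0) (1,1) (1,2) (1,3) (2,0) (2,1) (3,0) (3,1) (3,2) (4,0) (4,1) (4,2) (5,0) (5,1) (5,2)] -> total=20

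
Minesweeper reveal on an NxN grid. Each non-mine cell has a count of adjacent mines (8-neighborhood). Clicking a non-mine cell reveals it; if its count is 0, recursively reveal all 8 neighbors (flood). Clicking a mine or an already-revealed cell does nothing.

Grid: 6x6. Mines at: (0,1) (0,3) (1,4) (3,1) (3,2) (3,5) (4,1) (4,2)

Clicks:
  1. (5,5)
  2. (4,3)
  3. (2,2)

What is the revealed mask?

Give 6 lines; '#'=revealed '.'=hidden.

Click 1 (5,5) count=0: revealed 6 new [(4,3) (4,4) (4,5) (5,3) (5,4) (5,5)] -> total=6
Click 2 (4,3) count=2: revealed 0 new [(none)] -> total=6
Click 3 (2,2) count=2: revealed 1 new [(2,2)] -> total=7

Answer: ......
......
..#...
......
...###
...###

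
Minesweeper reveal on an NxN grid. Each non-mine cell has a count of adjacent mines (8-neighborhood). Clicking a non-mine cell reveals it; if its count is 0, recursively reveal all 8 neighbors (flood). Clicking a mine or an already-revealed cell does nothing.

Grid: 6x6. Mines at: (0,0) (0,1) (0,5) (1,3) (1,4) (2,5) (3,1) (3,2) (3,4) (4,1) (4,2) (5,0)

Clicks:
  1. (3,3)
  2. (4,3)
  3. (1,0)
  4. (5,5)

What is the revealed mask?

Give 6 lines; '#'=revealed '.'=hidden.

Click 1 (3,3) count=3: revealed 1 new [(3,3)] -> total=1
Click 2 (4,3) count=3: revealed 1 new [(4,3)] -> total=2
Click 3 (1,0) count=2: revealed 1 new [(1,0)] -> total=3
Click 4 (5,5) count=0: revealed 5 new [(4,4) (4,5) (5,3) (5,4) (5,5)] -> total=8

Answer: ......
#.....
......
...#..
...###
...###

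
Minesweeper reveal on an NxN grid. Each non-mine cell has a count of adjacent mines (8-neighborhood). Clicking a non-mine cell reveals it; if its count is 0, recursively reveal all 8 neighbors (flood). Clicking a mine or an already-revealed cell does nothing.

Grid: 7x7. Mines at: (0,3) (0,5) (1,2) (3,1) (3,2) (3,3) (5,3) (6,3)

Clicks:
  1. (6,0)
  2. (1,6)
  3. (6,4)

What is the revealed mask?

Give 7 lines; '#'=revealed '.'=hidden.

Answer: .......
......#
.......
.......
###....
###....
###.#..

Derivation:
Click 1 (6,0) count=0: revealed 9 new [(4,0) (4,1) (4,2) (5,0) (5,1) (5,2) (6,0) (6,1) (6,2)] -> total=9
Click 2 (1,6) count=1: revealed 1 new [(1,6)] -> total=10
Click 3 (6,4) count=2: revealed 1 new [(6,4)] -> total=11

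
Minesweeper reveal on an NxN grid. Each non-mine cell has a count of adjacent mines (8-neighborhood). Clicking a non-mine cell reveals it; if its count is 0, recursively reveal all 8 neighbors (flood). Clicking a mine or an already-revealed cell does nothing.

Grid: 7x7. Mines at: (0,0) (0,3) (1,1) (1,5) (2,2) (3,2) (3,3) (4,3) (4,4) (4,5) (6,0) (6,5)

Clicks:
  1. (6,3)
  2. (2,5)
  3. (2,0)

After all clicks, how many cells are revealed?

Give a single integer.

Click 1 (6,3) count=0: revealed 8 new [(5,1) (5,2) (5,3) (5,4) (6,1) (6,2) (6,3) (6,4)] -> total=8
Click 2 (2,5) count=1: revealed 1 new [(2,5)] -> total=9
Click 3 (2,0) count=1: revealed 1 new [(2,0)] -> total=10

Answer: 10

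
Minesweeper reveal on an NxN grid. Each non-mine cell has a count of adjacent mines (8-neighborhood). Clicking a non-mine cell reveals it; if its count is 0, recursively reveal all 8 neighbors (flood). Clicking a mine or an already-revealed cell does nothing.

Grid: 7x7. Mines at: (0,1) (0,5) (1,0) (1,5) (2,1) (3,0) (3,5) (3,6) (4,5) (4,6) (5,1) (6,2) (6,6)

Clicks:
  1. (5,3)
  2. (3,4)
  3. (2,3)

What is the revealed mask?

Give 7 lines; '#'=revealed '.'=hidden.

Click 1 (5,3) count=1: revealed 1 new [(5,3)] -> total=1
Click 2 (3,4) count=2: revealed 1 new [(3,4)] -> total=2
Click 3 (2,3) count=0: revealed 16 new [(0,2) (0,3) (0,4) (1,2) (1,3) (1,4) (2,2) (2,3) (2,4) (3,2) (3,3) (4,2) (4,3) (4,4) (5,2) (5,4)] -> total=18

Answer: ..###..
..###..
..###..
..###..
..###..
..###..
.......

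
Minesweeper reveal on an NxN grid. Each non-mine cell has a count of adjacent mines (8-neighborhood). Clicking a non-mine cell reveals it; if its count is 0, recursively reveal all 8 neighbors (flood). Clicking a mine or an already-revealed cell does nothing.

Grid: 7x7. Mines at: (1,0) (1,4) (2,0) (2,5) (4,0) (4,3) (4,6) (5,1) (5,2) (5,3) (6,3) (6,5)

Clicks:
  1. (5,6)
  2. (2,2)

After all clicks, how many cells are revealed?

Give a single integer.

Click 1 (5,6) count=2: revealed 1 new [(5,6)] -> total=1
Click 2 (2,2) count=0: revealed 12 new [(0,1) (0,2) (0,3) (1,1) (1,2) (1,3) (2,1) (2,2) (2,3) (3,1) (3,2) (3,3)] -> total=13

Answer: 13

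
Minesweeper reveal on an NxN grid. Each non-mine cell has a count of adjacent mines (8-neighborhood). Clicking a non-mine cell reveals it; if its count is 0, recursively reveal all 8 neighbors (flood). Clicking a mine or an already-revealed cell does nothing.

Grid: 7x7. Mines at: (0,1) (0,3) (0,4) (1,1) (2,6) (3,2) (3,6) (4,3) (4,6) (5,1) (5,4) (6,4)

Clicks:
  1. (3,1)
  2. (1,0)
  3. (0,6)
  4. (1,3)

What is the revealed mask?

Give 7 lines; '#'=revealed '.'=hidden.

Click 1 (3,1) count=1: revealed 1 new [(3,1)] -> total=1
Click 2 (1,0) count=2: revealed 1 new [(1,0)] -> total=2
Click 3 (0,6) count=0: revealed 4 new [(0,5) (0,6) (1,5) (1,6)] -> total=6
Click 4 (1,3) count=2: revealed 1 new [(1,3)] -> total=7

Answer: .....##
#..#.##
.......
.#.....
.......
.......
.......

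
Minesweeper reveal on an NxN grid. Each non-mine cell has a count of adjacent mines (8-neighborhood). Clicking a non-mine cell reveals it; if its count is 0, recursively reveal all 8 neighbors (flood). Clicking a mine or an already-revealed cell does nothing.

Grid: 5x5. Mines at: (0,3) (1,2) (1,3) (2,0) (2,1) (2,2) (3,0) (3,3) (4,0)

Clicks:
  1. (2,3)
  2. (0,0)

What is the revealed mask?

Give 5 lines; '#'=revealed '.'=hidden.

Click 1 (2,3) count=4: revealed 1 new [(2,3)] -> total=1
Click 2 (0,0) count=0: revealed 4 new [(0,0) (0,1) (1,0) (1,1)] -> total=5

Answer: ##...
##...
...#.
.....
.....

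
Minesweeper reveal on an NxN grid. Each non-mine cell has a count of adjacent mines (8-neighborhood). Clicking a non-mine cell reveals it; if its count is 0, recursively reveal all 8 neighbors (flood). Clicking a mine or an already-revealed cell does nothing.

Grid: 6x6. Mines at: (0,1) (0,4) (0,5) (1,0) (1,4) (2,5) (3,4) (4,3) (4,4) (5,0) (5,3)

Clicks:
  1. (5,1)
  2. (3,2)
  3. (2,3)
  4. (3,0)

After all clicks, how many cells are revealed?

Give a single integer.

Answer: 15

Derivation:
Click 1 (5,1) count=1: revealed 1 new [(5,1)] -> total=1
Click 2 (3,2) count=1: revealed 1 new [(3,2)] -> total=2
Click 3 (2,3) count=2: revealed 1 new [(2,3)] -> total=3
Click 4 (3,0) count=0: revealed 12 new [(1,1) (1,2) (1,3) (2,0) (2,1) (2,2) (3,0) (3,1) (3,3) (4,0) (4,1) (4,2)] -> total=15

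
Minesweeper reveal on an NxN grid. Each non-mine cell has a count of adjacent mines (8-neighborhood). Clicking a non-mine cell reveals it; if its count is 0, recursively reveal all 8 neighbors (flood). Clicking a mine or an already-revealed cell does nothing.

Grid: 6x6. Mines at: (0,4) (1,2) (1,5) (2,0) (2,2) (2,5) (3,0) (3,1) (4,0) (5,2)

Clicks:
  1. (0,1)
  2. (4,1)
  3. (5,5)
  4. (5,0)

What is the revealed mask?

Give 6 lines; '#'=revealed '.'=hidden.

Click 1 (0,1) count=1: revealed 1 new [(0,1)] -> total=1
Click 2 (4,1) count=4: revealed 1 new [(4,1)] -> total=2
Click 3 (5,5) count=0: revealed 9 new [(3,3) (3,4) (3,5) (4,3) (4,4) (4,5) (5,3) (5,4) (5,5)] -> total=11
Click 4 (5,0) count=1: revealed 1 new [(5,0)] -> total=12

Answer: .#....
......
......
...###
.#.###
#..###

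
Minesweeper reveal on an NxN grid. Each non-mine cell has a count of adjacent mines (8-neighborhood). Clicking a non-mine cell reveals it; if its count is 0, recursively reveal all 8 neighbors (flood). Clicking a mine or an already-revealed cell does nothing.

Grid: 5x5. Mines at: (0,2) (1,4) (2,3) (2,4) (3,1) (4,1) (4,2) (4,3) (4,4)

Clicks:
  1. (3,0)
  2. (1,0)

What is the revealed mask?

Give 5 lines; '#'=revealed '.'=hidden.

Answer: ##...
##...
##...
#....
.....

Derivation:
Click 1 (3,0) count=2: revealed 1 new [(3,0)] -> total=1
Click 2 (1,0) count=0: revealed 6 new [(0,0) (0,1) (1,0) (1,1) (2,0) (2,1)] -> total=7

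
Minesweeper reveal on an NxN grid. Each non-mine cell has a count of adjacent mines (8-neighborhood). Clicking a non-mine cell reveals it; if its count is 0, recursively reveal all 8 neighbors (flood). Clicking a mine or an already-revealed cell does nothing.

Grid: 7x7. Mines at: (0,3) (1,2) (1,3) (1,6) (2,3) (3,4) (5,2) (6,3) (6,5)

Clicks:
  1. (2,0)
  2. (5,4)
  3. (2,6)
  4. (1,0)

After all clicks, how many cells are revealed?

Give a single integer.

Answer: 19

Derivation:
Click 1 (2,0) count=0: revealed 17 new [(0,0) (0,1) (1,0) (1,1) (2,0) (2,1) (2,2) (3,0) (3,1) (3,2) (4,0) (4,1) (4,2) (5,0) (5,1) (6,0) (6,1)] -> total=17
Click 2 (5,4) count=2: revealed 1 new [(5,4)] -> total=18
Click 3 (2,6) count=1: revealed 1 new [(2,6)] -> total=19
Click 4 (1,0) count=0: revealed 0 new [(none)] -> total=19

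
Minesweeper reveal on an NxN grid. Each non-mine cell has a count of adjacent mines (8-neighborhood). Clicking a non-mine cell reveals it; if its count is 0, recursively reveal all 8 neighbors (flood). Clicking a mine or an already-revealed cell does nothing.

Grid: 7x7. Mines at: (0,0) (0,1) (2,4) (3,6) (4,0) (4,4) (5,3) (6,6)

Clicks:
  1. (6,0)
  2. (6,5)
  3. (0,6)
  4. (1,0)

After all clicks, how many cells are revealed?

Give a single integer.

Answer: 20

Derivation:
Click 1 (6,0) count=0: revealed 6 new [(5,0) (5,1) (5,2) (6,0) (6,1) (6,2)] -> total=6
Click 2 (6,5) count=1: revealed 1 new [(6,5)] -> total=7
Click 3 (0,6) count=0: revealed 12 new [(0,2) (0,3) (0,4) (0,5) (0,6) (1,2) (1,3) (1,4) (1,5) (1,6) (2,5) (2,6)] -> total=19
Click 4 (1,0) count=2: revealed 1 new [(1,0)] -> total=20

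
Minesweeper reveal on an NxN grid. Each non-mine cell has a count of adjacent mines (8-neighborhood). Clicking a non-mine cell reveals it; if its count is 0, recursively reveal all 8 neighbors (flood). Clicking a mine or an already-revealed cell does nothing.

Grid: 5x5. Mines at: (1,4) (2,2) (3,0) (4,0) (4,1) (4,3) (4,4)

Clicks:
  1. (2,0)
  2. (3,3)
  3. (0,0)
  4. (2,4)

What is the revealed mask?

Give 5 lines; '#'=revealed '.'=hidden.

Answer: ####.
####.
##..#
...#.
.....

Derivation:
Click 1 (2,0) count=1: revealed 1 new [(2,0)] -> total=1
Click 2 (3,3) count=3: revealed 1 new [(3,3)] -> total=2
Click 3 (0,0) count=0: revealed 9 new [(0,0) (0,1) (0,2) (0,3) (1,0) (1,1) (1,2) (1,3) (2,1)] -> total=11
Click 4 (2,4) count=1: revealed 1 new [(2,4)] -> total=12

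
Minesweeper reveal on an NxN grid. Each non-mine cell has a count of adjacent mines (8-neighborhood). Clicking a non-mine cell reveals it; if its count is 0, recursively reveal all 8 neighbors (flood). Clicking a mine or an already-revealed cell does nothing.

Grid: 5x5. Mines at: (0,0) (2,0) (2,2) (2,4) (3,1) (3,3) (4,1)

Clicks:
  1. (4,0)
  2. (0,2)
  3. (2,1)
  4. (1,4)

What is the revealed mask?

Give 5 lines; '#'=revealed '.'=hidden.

Click 1 (4,0) count=2: revealed 1 new [(4,0)] -> total=1
Click 2 (0,2) count=0: revealed 8 new [(0,1) (0,2) (0,3) (0,4) (1,1) (1,2) (1,3) (1,4)] -> total=9
Click 3 (2,1) count=3: revealed 1 new [(2,1)] -> total=10
Click 4 (1,4) count=1: revealed 0 new [(none)] -> total=10

Answer: .####
.####
.#...
.....
#....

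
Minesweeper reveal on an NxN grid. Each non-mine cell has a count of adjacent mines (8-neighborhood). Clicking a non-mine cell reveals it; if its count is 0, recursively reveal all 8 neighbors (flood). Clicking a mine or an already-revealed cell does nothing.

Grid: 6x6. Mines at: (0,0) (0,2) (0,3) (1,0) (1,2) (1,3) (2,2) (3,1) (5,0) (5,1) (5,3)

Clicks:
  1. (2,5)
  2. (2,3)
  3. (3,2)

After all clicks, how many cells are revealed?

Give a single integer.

Answer: 16

Derivation:
Click 1 (2,5) count=0: revealed 15 new [(0,4) (0,5) (1,4) (1,5) (2,3) (2,4) (2,5) (3,3) (3,4) (3,5) (4,3) (4,4) (4,5) (5,4) (5,5)] -> total=15
Click 2 (2,3) count=3: revealed 0 new [(none)] -> total=15
Click 3 (3,2) count=2: revealed 1 new [(3,2)] -> total=16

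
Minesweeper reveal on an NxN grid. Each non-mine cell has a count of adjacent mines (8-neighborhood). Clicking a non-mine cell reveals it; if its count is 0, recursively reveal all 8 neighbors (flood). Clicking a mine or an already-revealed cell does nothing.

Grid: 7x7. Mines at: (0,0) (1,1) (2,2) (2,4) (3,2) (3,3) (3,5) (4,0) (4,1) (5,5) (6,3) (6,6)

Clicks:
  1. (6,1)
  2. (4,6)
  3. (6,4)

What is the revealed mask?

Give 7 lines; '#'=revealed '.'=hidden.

Answer: .......
.......
.......
.......
......#
###....
###.#..

Derivation:
Click 1 (6,1) count=0: revealed 6 new [(5,0) (5,1) (5,2) (6,0) (6,1) (6,2)] -> total=6
Click 2 (4,6) count=2: revealed 1 new [(4,6)] -> total=7
Click 3 (6,4) count=2: revealed 1 new [(6,4)] -> total=8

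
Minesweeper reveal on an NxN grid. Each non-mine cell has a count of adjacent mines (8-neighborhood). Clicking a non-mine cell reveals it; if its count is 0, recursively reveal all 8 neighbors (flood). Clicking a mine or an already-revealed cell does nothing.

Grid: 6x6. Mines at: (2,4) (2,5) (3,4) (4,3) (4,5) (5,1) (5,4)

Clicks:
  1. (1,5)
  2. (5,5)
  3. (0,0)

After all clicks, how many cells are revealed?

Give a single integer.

Click 1 (1,5) count=2: revealed 1 new [(1,5)] -> total=1
Click 2 (5,5) count=2: revealed 1 new [(5,5)] -> total=2
Click 3 (0,0) count=0: revealed 22 new [(0,0) (0,1) (0,2) (0,3) (0,4) (0,5) (1,0) (1,1) (1,2) (1,3) (1,4) (2,0) (2,1) (2,2) (2,3) (3,0) (3,1) (3,2) (3,3) (4,0) (4,1) (4,2)] -> total=24

Answer: 24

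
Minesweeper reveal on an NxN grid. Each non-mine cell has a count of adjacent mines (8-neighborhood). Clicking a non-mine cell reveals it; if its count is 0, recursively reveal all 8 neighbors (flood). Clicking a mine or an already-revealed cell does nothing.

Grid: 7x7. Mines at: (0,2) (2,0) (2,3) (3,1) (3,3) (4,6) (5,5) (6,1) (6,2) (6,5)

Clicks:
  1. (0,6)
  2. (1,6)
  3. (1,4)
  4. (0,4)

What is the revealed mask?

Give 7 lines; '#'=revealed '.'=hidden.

Answer: ...####
...####
....###
....###
.......
.......
.......

Derivation:
Click 1 (0,6) count=0: revealed 14 new [(0,3) (0,4) (0,5) (0,6) (1,3) (1,4) (1,5) (1,6) (2,4) (2,5) (2,6) (3,4) (3,5) (3,6)] -> total=14
Click 2 (1,6) count=0: revealed 0 new [(none)] -> total=14
Click 3 (1,4) count=1: revealed 0 new [(none)] -> total=14
Click 4 (0,4) count=0: revealed 0 new [(none)] -> total=14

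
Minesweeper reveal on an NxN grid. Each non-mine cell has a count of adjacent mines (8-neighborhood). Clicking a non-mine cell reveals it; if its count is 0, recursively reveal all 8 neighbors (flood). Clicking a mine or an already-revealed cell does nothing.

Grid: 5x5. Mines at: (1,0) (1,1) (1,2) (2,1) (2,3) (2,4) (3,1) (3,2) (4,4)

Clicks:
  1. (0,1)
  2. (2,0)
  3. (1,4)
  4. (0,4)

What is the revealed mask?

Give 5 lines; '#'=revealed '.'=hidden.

Answer: .#.##
...##
#....
.....
.....

Derivation:
Click 1 (0,1) count=3: revealed 1 new [(0,1)] -> total=1
Click 2 (2,0) count=4: revealed 1 new [(2,0)] -> total=2
Click 3 (1,4) count=2: revealed 1 new [(1,4)] -> total=3
Click 4 (0,4) count=0: revealed 3 new [(0,3) (0,4) (1,3)] -> total=6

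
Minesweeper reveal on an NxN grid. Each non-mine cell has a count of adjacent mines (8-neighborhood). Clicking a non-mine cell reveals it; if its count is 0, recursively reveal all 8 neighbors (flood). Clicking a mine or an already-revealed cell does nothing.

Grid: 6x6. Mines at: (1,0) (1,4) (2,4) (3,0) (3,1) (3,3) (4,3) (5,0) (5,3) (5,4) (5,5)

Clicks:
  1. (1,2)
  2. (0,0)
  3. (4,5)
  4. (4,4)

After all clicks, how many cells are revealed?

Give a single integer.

Answer: 12

Derivation:
Click 1 (1,2) count=0: revealed 9 new [(0,1) (0,2) (0,3) (1,1) (1,2) (1,3) (2,1) (2,2) (2,3)] -> total=9
Click 2 (0,0) count=1: revealed 1 new [(0,0)] -> total=10
Click 3 (4,5) count=2: revealed 1 new [(4,5)] -> total=11
Click 4 (4,4) count=5: revealed 1 new [(4,4)] -> total=12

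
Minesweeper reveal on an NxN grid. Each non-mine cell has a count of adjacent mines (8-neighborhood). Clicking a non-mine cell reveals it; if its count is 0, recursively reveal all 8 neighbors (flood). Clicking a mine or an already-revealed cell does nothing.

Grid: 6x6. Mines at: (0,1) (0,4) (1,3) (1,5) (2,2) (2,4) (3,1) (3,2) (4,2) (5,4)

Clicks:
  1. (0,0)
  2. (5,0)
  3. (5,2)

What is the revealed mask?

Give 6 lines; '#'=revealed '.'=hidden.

Click 1 (0,0) count=1: revealed 1 new [(0,0)] -> total=1
Click 2 (5,0) count=0: revealed 4 new [(4,0) (4,1) (5,0) (5,1)] -> total=5
Click 3 (5,2) count=1: revealed 1 new [(5,2)] -> total=6

Answer: #.....
......
......
......
##....
###...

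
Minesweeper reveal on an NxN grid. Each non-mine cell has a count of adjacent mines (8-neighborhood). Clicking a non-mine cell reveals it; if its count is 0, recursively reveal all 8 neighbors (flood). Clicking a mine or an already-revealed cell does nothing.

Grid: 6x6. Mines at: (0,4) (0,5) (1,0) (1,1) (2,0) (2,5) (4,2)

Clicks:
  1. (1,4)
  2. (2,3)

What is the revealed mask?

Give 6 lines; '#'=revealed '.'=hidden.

Answer: ......
..###.
..###.
..###.
......
......

Derivation:
Click 1 (1,4) count=3: revealed 1 new [(1,4)] -> total=1
Click 2 (2,3) count=0: revealed 8 new [(1,2) (1,3) (2,2) (2,3) (2,4) (3,2) (3,3) (3,4)] -> total=9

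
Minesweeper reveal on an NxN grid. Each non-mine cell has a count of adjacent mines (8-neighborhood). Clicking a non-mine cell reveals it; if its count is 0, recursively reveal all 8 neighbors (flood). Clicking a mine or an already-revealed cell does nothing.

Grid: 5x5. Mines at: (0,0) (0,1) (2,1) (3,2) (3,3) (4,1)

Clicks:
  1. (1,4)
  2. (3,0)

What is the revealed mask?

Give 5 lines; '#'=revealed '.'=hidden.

Click 1 (1,4) count=0: revealed 9 new [(0,2) (0,3) (0,4) (1,2) (1,3) (1,4) (2,2) (2,3) (2,4)] -> total=9
Click 2 (3,0) count=2: revealed 1 new [(3,0)] -> total=10

Answer: ..###
..###
..###
#....
.....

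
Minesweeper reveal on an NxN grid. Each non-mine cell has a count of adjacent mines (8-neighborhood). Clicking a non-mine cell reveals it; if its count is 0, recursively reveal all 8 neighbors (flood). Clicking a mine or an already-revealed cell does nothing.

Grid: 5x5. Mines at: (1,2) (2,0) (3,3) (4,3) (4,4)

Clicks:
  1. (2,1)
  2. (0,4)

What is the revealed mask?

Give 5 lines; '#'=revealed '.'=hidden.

Answer: ...##
...##
.#.##
.....
.....

Derivation:
Click 1 (2,1) count=2: revealed 1 new [(2,1)] -> total=1
Click 2 (0,4) count=0: revealed 6 new [(0,3) (0,4) (1,3) (1,4) (2,3) (2,4)] -> total=7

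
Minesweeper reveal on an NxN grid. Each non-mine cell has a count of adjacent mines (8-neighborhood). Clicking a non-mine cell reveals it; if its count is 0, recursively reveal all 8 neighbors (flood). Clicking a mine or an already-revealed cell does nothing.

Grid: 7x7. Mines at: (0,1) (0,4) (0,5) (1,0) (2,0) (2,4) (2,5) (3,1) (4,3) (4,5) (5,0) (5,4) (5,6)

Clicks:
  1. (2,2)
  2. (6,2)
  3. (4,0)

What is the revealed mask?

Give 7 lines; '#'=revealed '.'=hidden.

Answer: .......
.......
..#....
.......
#......
.###...
.###...

Derivation:
Click 1 (2,2) count=1: revealed 1 new [(2,2)] -> total=1
Click 2 (6,2) count=0: revealed 6 new [(5,1) (5,2) (5,3) (6,1) (6,2) (6,3)] -> total=7
Click 3 (4,0) count=2: revealed 1 new [(4,0)] -> total=8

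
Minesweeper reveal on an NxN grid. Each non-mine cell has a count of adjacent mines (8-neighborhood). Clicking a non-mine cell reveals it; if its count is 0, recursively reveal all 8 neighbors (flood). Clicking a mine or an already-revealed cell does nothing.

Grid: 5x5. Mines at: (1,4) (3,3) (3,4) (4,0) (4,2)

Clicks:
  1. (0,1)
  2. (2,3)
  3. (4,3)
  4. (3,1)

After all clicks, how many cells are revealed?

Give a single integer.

Click 1 (0,1) count=0: revealed 15 new [(0,0) (0,1) (0,2) (0,3) (1,0) (1,1) (1,2) (1,3) (2,0) (2,1) (2,2) (2,3) (3,0) (3,1) (3,2)] -> total=15
Click 2 (2,3) count=3: revealed 0 new [(none)] -> total=15
Click 3 (4,3) count=3: revealed 1 new [(4,3)] -> total=16
Click 4 (3,1) count=2: revealed 0 new [(none)] -> total=16

Answer: 16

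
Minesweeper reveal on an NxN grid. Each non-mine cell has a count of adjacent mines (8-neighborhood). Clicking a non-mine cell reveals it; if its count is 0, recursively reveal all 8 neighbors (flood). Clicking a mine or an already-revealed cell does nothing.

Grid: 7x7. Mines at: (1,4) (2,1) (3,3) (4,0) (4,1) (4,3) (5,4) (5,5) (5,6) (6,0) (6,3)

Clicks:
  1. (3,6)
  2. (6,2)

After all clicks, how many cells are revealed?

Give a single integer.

Answer: 14

Derivation:
Click 1 (3,6) count=0: revealed 13 new [(0,5) (0,6) (1,5) (1,6) (2,4) (2,5) (2,6) (3,4) (3,5) (3,6) (4,4) (4,5) (4,6)] -> total=13
Click 2 (6,2) count=1: revealed 1 new [(6,2)] -> total=14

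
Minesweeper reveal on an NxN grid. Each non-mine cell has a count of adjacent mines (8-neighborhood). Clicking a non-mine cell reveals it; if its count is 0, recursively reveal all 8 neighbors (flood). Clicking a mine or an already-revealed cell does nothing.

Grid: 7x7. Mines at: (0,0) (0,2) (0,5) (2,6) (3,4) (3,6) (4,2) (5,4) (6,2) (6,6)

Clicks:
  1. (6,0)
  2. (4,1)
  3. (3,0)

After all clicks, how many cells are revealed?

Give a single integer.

Answer: 18

Derivation:
Click 1 (6,0) count=0: revealed 18 new [(1,0) (1,1) (1,2) (1,3) (2,0) (2,1) (2,2) (2,3) (3,0) (3,1) (3,2) (3,3) (4,0) (4,1) (5,0) (5,1) (6,0) (6,1)] -> total=18
Click 2 (4,1) count=1: revealed 0 new [(none)] -> total=18
Click 3 (3,0) count=0: revealed 0 new [(none)] -> total=18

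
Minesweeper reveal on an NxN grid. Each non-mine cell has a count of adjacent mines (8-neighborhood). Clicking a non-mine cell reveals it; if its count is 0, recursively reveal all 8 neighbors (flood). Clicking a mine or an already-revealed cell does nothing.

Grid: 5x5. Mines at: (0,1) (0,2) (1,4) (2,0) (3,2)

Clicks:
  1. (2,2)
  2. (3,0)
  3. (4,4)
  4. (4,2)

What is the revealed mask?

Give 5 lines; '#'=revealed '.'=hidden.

Answer: .....
.....
..###
#..##
..###

Derivation:
Click 1 (2,2) count=1: revealed 1 new [(2,2)] -> total=1
Click 2 (3,0) count=1: revealed 1 new [(3,0)] -> total=2
Click 3 (4,4) count=0: revealed 6 new [(2,3) (2,4) (3,3) (3,4) (4,3) (4,4)] -> total=8
Click 4 (4,2) count=1: revealed 1 new [(4,2)] -> total=9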